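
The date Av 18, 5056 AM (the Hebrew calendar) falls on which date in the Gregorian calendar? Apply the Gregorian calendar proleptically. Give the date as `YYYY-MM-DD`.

Both dates share Julian Day Number 2194622; in the Gregorian calendar that is 26 July 1296 CE.

1296-07-26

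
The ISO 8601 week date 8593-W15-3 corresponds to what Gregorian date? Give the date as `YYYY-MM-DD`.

ISO week 1 of 8593 is the week containing the first Thursday of 8593.
Week 15, day 3 (Wednesday) lands on 8593-04-10.

8593-04-10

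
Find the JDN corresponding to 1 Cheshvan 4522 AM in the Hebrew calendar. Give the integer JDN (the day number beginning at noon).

Equivalently 9 October 761 (proleptic Gregorian).
JDN 2400001 is 17 November 1858 CE (Gregorian), MJD 0; the target day is −400710 days from there, so JDN = 1999291.

1999291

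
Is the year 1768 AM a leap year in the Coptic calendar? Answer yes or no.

1768 mod 4 = 0; in the Coptic calendar a year is leap when year mod 4 = 3, so it is a common year.

no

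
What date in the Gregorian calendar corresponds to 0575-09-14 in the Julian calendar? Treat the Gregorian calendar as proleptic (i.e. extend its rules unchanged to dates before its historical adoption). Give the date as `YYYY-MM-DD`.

The Julian–Gregorian offset here is 2 days (Julian trailing).
14 September 575 Julian + 2 days → 16 September 575 Gregorian.

0575-09-16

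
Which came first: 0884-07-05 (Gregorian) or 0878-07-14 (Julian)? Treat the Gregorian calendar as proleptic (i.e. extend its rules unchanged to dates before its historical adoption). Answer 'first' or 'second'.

second

First date → JDN 2044121; second date → JDN 2041942.
JDN 2041942 < JDN 2044121, so the second date is earlier.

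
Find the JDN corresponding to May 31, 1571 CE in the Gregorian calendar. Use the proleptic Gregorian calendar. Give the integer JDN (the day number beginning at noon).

JDN 2400001 is 17 November 1858 CE (Gregorian), MJD 0; the target day is −104995 days from there, so JDN = 2295006.

2295006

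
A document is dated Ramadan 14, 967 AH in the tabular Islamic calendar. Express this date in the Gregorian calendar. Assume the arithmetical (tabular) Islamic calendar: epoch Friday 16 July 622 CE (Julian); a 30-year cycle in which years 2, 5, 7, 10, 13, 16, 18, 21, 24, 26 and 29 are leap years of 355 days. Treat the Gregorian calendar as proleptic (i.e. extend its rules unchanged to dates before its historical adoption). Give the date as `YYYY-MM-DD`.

1560-06-18

Julian Day Number of the source date = 2291007.
Converting JDN 2291007 to the Gregorian calendar gives 18 June 1560 CE.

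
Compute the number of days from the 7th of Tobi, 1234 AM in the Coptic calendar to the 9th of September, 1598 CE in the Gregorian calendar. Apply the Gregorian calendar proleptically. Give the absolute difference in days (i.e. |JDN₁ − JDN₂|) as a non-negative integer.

29460

First date → JDN 2275509; second date → JDN 2304969.
The interval is |2275509 − 2304969| = 29460 days.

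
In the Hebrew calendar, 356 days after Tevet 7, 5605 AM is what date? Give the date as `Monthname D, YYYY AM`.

Kislev 9, 5606 AM

Counting 356 days forward from JDN 2394918 reaches JDN 2395274, which is Kislev 9, 5606 AM.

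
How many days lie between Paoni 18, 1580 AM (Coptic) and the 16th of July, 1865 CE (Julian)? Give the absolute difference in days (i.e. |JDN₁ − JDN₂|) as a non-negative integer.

399

JDN of the first date = 2402047.
JDN of the second date = 2402446.
|2402446 − 2402047| = 399.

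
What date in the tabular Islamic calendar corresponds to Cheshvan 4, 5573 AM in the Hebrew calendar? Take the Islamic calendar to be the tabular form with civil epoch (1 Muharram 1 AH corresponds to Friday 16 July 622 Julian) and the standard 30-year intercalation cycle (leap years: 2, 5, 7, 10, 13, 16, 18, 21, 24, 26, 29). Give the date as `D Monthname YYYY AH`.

The source date corresponds to 10 October 1812 in the Gregorian calendar (JDN 2383162).
That day falls on 3 Shawwal 1227 AH in the tabular Islamic calendar.

3 Shawwal 1227 AH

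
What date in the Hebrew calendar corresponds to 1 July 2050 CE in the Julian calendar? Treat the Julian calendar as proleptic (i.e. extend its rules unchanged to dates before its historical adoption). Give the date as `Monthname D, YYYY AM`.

Tammuz 24, 5810 AM

Julian Day Number of the source date = 2470002.
Converting JDN 2470002 to the Hebrew calendar gives 24 Tammuz 5810 AM.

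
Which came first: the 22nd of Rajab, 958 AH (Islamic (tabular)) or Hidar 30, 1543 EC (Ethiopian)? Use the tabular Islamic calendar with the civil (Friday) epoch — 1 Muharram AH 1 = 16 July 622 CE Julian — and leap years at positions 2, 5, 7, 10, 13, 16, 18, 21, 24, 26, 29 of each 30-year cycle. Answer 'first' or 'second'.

Converting both to JDN: 2287767 vs 2287525; the smaller is the second.

second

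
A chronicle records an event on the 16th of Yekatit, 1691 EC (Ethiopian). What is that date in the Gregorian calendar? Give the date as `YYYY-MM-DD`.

1699-02-20

Julian Day Number of the source date = 2341658.
Converting JDN 2341658 to the Gregorian calendar gives 20 February 1699 CE.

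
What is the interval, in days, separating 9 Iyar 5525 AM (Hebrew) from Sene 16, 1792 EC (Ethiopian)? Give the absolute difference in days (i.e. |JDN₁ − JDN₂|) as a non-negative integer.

JDN of the first date = 2365833.
JDN of the second date = 2378669.
|2378669 − 2365833| = 12836.

12836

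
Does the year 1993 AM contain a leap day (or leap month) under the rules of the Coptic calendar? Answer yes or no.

1993 mod 4 = 1; in the Coptic calendar a year is leap when year mod 4 = 3, so it is a common year.

no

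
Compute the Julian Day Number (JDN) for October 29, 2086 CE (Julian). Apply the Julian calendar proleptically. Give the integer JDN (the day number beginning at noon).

2483271

Equivalently 11 November 2086 (Gregorian).
JDN 2451545 is 1 January 2000 CE (Gregorian); the target day is +31726 days from there, so JDN = 2483271.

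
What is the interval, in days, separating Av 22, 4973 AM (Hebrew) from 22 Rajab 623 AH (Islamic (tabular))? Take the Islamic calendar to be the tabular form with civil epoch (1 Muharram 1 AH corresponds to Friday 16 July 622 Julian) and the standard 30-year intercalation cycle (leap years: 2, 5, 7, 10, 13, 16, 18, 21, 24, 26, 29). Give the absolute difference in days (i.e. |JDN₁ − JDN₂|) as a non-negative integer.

First date → JDN 2164328; second date → JDN 2169054.
The interval is |2164328 − 2169054| = 4726 days.

4726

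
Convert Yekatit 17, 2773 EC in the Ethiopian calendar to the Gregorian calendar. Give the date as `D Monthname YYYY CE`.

Both dates share Julian Day Number 2736860; in the Gregorian calendar that is 2 March 2781 CE.

2 March 2781 CE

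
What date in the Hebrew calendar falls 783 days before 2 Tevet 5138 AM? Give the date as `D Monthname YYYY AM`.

Counting 783 days back from JDN 2224344 reaches JDN 2223561, which is 16 Cheshvan 5136 AM.

16 Cheshvan 5136 AM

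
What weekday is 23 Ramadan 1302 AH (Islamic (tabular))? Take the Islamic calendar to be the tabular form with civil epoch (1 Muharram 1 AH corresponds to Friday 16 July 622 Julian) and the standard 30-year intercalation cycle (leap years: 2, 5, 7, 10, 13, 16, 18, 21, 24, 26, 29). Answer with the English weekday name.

Equivalently 6 July 1885 Gregorian, JDN 2409729.
Since JDN mod 7 = 0 (0 = Monday), the day is Monday.

Monday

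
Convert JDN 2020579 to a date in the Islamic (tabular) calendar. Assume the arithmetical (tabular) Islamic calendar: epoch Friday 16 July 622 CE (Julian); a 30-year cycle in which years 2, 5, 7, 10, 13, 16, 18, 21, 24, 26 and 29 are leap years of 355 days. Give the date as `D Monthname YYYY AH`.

27 Rajab 204 AH

The proleptic Gregorian equivalent of JDN 2020579 is 21 January 820.
In the tabular Islamic calendar that day is 27 Rajab 204 AH.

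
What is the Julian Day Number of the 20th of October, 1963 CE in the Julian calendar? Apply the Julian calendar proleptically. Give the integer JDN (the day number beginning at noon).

2438336

Equivalently 2 November 1963 (Gregorian).
JDN 2451545 is 1 January 2000 CE (Gregorian); the target day is −13209 days from there, so JDN = 2438336.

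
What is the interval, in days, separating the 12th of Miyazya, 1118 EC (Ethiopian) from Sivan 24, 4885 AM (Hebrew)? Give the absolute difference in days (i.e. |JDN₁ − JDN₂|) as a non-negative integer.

314

JDN of the first date = 2132426.
JDN of the second date = 2132112.
|2132112 − 2132426| = 314.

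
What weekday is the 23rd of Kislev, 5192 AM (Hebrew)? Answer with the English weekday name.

In the proleptic Gregorian calendar this is 8 December 1431 (JDN 2244063).
JDN 2244063 mod 7 = 3, and JDN 0 was a Monday, so this is a Thursday.

Thursday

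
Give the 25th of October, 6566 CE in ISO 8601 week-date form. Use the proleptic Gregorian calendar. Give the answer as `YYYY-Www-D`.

6566-W43-6

The weekday is Saturday (ISO weekday 6).
That Saturday belongs to ISO week 43 of ISO year 6566.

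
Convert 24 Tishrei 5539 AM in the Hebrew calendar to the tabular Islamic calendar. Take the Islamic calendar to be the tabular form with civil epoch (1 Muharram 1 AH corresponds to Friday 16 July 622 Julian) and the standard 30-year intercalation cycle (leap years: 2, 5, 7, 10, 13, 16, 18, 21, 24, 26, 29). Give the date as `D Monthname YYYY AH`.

23 Ramadan 1192 AH

The source date corresponds to 15 October 1778 in the Gregorian calendar (JDN 2370749).
That day falls on 23 Ramadan 1192 AH in the tabular Islamic calendar.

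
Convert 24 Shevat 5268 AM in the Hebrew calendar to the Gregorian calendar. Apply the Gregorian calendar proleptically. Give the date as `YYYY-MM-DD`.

Julian Day Number of the source date = 2271880.
Converting JDN 2271880 to the Gregorian calendar gives 5 February 1508 CE.

1508-02-05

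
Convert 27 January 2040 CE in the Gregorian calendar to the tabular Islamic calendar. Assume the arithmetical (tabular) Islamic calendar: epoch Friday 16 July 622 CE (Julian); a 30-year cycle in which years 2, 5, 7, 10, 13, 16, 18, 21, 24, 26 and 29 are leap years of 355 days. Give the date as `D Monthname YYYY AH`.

Julian Day Number of the source date = 2466181.
Converting JDN 2466181 to the tabular Islamic calendar gives 12 Muharram 1462 AH.

12 Muharram 1462 AH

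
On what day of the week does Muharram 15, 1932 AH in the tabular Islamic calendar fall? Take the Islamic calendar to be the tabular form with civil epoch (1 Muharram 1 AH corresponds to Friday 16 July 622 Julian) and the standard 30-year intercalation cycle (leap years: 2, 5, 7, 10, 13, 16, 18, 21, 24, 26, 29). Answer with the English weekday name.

This is JDN 2632736 (31 January 2496 Gregorian).
JDN 2632736 mod 7 = 1, and JDN 0 was a Monday, so this is a Tuesday.

Tuesday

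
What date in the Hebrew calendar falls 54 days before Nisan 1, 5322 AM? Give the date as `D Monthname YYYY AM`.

6 Shevat 5322 AM

JDN of Nisan 1, 5322 AM = 2291644.
2291644 − 54 = 2291590.
JDN 2291590 in the Hebrew calendar is 6 Shevat 5322 AM.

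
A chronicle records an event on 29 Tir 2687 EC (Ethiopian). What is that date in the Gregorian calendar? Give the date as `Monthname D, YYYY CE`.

February 11, 2695 CE

Both dates share Julian Day Number 2705430; in the Gregorian calendar that is 11 February 2695 CE.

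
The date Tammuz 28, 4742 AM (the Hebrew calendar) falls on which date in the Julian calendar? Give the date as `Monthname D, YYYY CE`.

July 22, 982 CE

Julian Day Number of the source date = 2079936.
Converting JDN 2079936 to the Julian calendar gives 22 July 982 CE.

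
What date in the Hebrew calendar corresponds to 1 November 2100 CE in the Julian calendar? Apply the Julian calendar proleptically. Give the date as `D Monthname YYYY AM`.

Both dates share Julian Day Number 2488388; in the Hebrew calendar that is 13 Cheshvan 5861 AM.

13 Cheshvan 5861 AM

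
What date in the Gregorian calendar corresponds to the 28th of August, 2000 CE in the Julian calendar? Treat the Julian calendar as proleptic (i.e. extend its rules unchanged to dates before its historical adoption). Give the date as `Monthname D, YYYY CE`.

September 10, 2000 CE

The Julian–Gregorian offset here is 13 days (Julian trailing).
28 August 2000 Julian + 13 days → 10 September 2000 Gregorian.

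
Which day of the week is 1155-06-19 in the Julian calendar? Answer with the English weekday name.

Sunday

This is JDN 2143091 (26 June 1155 Gregorian).
2143091 ≡ 6 (mod 7); counting from Monday = 0 gives Sunday.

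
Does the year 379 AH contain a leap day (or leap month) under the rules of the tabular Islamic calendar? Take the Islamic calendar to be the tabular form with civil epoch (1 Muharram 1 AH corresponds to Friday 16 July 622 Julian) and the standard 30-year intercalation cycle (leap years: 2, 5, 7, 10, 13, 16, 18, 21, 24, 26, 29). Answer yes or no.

no

Year 379 AH is year 19 of its 30-year cycle; leap positions are 2, 5, 7, 10, 13, 16, 18, 21, 24, 26, 29, so it is a common year (354 days).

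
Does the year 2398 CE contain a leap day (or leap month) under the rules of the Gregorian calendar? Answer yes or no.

no

2398 is not divisible by 4, so it is a common year.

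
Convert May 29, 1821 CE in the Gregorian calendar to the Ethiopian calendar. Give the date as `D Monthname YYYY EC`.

22 Ginbot 1813 EC

Julian Day Number of the source date = 2386315.
Converting JDN 2386315 to the Ethiopian calendar gives 22 Ginbot 1813 EC.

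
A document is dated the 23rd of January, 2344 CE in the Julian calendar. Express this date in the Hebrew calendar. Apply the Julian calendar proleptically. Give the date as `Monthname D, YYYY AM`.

The source date corresponds to 8 February 2344 in the Gregorian calendar (JDN 2577226).
That day falls on 23 Shevat 6104 AM in the Hebrew calendar.

Shevat 23, 6104 AM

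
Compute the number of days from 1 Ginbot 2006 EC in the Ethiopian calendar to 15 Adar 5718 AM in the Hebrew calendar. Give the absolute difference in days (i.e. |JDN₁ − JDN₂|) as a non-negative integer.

20517

JDN of the first date = 2456787.
JDN of the second date = 2436270.
|2436270 − 2456787| = 20517.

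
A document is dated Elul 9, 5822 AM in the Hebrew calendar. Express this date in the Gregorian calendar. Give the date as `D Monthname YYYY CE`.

14 September 2062 CE

Julian Day Number of the source date = 2474447.
Converting JDN 2474447 to the Gregorian calendar gives 14 September 2062 CE.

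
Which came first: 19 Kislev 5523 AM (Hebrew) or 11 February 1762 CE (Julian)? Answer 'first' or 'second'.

First date → JDN 2364956; second date → JDN 2364670.
JDN 2364670 < JDN 2364956, so the second date is earlier.

second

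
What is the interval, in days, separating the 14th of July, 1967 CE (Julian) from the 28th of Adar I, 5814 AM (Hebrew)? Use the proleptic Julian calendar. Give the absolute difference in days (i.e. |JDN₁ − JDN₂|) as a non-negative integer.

JDN of the first date = 2439699.
JDN of the second date = 2471335.
|2471335 − 2439699| = 31636.

31636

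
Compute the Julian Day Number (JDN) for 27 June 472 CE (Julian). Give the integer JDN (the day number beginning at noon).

1893634

Equivalently 28 June 472 (proleptic Gregorian).
JDN 2299161 is 15 October 1582 CE (Gregorian); the target day is −405527 days from there, so JDN = 1893634.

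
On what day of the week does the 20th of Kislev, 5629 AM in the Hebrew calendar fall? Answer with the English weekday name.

Friday

Equivalently 4 December 1868 Gregorian, JDN 2403671.
2403671 ≡ 4 (mod 7); counting from Monday = 0 gives Friday.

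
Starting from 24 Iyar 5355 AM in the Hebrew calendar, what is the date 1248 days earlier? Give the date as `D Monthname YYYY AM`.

16 Kislev 5352 AM

The starting date is JDN 2303744; 2303744 − 1248 = 2302496.
JDN 2302496 corresponds to 16 Kislev 5352 AM.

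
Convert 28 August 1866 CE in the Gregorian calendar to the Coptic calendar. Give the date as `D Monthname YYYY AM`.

Julian Day Number of the source date = 2402842.
Converting JDN 2402842 to the Coptic calendar gives 23 Mesori 1582 AM.

23 Mesori 1582 AM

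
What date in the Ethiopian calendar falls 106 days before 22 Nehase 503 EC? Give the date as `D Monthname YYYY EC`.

JDN of 22 Nehase 503 EC = 1907927.
1907927 − 106 = 1907821.
JDN 1907821 in the Ethiopian calendar is 6 Ginbot 503 EC.

6 Ginbot 503 EC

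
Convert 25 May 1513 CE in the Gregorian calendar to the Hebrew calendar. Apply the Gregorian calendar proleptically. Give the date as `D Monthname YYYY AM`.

10 Sivan 5273 AM

Both dates share Julian Day Number 2273816; in the Hebrew calendar that is 10 Sivan 5273 AM.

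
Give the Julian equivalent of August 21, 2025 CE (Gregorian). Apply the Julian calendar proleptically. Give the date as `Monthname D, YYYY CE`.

For dates in this range the Gregorian date is 13 days ahead of the Julian.
21 August 2025 Gregorian − 13 days → 8 August 2025 Julian.

August 8, 2025 CE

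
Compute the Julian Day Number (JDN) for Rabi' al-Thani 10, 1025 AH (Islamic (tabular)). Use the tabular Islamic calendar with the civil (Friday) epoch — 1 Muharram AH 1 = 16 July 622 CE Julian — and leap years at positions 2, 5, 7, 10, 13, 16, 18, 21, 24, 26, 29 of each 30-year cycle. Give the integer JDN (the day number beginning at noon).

2311409

In the Gregorian calendar the same day is 27 April 1616.
JDN 2299161 is 15 October 1582 CE (Gregorian); the target day is +12248 days from there, so JDN = 2311409.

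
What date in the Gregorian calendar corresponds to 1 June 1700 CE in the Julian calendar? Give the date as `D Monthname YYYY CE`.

The Julian–Gregorian offset here is 11 days (Julian trailing).
1 June 1700 Julian + 11 days → 12 June 1700 Gregorian.

12 June 1700 CE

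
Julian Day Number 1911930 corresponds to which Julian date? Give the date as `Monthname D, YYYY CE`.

July 31, 522 CE

JDN 1911930 is 2 August 522 in the proleptic Gregorian calendar.
In the Julian calendar that day is July 31, 522 CE.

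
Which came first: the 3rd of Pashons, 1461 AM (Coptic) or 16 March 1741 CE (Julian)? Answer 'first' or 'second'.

First date → JDN 2358537; second date → JDN 2357033.
JDN 2357033 < JDN 2358537, so the second date is earlier.

second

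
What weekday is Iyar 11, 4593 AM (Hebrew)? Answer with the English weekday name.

In the proleptic Gregorian calendar this is 8 May 833 (JDN 2025435).
Since JDN mod 7 = 6 (0 = Monday), the day is Sunday.

Sunday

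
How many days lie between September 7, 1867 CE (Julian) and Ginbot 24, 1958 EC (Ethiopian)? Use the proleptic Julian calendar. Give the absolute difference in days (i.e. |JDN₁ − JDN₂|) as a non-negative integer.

JDN of the first date = 2403229.
JDN of the second date = 2439278.
|2439278 − 2403229| = 36049.

36049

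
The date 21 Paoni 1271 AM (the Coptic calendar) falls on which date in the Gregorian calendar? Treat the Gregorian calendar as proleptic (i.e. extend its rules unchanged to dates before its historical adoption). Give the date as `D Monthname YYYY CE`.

Both dates share Julian Day Number 2289187; in the Gregorian calendar that is 25 June 1555 CE.

25 June 1555 CE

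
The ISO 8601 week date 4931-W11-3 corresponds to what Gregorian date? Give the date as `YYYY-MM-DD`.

4931-03-14

ISO week 1 of 4931 is the week containing the first Thursday of 4931.
Week 11, day 3 (Wednesday) lands on 4931-03-14.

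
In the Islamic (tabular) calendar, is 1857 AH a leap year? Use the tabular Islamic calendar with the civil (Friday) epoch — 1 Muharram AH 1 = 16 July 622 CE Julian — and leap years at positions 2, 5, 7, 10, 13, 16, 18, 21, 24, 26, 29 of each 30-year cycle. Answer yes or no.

Year 1857 AH is year 27 of its 30-year cycle; leap positions are 2, 5, 7, 10, 13, 16, 18, 21, 24, 26, 29, so it is a common year (354 days).

no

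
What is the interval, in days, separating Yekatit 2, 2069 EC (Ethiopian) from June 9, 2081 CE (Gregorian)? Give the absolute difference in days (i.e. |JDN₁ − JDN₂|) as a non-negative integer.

1581

First date → JDN 2479709; second date → JDN 2481290.
The interval is |2479709 − 2481290| = 1581 days.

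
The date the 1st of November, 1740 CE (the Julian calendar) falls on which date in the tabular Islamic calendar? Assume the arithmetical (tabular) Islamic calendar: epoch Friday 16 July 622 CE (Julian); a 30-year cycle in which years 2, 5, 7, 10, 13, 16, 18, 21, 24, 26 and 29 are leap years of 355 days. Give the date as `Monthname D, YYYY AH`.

Sha'ban 22, 1153 AH

Julian Day Number of the source date = 2356898.
Converting JDN 2356898 to the tabular Islamic calendar gives 22 Sha'ban 1153 AH.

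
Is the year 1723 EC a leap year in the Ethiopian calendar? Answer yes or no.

yes

1723 mod 4 = 3; in the Ethiopian calendar a year is leap when year mod 4 = 3, so it is a leap year.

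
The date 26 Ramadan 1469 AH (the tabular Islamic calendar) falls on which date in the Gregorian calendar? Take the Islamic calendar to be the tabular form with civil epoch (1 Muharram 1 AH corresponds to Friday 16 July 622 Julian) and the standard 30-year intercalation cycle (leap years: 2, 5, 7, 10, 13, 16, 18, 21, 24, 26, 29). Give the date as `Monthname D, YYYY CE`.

July 19, 2047 CE

Julian Day Number of the source date = 2468911.
Converting JDN 2468911 to the Gregorian calendar gives 19 July 2047 CE.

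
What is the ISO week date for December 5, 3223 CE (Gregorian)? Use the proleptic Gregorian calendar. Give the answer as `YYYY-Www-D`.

3223-W49-2

The weekday is Tuesday (ISO weekday 2).
That Tuesday belongs to ISO week 49 of ISO year 3223.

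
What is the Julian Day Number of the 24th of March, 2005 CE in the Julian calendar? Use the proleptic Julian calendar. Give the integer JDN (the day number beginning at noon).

2453467

In the Gregorian calendar the same day is 6 April 2005.
JDN 2451545 is 1 January 2000 CE (Gregorian); the target day is +1922 days from there, so JDN = 2453467.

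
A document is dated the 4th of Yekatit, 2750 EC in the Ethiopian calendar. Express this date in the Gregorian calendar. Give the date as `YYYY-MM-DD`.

Julian Day Number of the source date = 2728446.
Converting JDN 2728446 to the Gregorian calendar gives 17 February 2758 CE.

2758-02-17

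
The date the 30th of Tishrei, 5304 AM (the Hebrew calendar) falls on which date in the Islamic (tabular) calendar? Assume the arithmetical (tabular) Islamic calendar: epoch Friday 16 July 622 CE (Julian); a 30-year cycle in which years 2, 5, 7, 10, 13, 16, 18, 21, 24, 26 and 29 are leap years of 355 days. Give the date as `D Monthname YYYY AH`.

28 Jumada al-Thani 950 AH

Julian Day Number of the source date = 2284909.
Converting JDN 2284909 to the tabular Islamic calendar gives 28 Jumada al-Thani 950 AH.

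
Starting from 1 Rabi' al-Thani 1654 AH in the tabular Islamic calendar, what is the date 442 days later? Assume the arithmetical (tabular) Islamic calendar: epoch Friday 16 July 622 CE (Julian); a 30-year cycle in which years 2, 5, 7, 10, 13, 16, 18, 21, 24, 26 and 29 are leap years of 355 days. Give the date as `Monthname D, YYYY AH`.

The starting date is JDN 2534297; 2534297 + 442 = 2534739.
JDN 2534739 corresponds to Rajab 1, 1655 AH.

Rajab 1, 1655 AH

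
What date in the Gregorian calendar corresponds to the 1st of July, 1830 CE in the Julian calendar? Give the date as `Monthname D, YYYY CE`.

July 13, 1830 CE

At this point the Julian calendar is 12 days behind the Gregorian.
1 July 1830 Julian + 12 days → 13 July 1830 Gregorian.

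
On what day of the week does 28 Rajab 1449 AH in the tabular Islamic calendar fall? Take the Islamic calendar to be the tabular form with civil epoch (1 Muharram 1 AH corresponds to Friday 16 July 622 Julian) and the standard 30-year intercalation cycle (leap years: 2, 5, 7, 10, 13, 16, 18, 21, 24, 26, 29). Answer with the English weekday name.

Equivalently 27 December 2027 Gregorian, JDN 2461767.
2461767 ≡ 0 (mod 7); counting from Monday = 0 gives Monday.

Monday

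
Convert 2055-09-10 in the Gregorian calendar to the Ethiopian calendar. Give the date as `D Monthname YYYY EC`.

Both dates share Julian Day Number 2471886; in the Ethiopian calendar that is 5 Pagume 2047 EC.

5 Pagume 2047 EC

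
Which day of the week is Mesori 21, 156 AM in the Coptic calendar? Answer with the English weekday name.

In the proleptic Gregorian calendar this is 15 August 440 (JDN 1881994).
JDN 1881994 mod 7 = 2, and JDN 0 was a Monday, so this is a Wednesday.

Wednesday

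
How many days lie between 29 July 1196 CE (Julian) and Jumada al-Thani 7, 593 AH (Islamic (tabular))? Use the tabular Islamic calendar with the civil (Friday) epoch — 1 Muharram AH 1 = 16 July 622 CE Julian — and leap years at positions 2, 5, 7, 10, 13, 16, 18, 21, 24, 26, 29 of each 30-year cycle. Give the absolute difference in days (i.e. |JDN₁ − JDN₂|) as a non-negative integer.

First date → JDN 2158107; second date → JDN 2158379.
The interval is |2158107 − 2158379| = 272 days.

272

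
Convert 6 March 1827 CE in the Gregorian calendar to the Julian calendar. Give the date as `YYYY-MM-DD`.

For dates in this range the Gregorian date is 12 days ahead of the Julian.
6 March 1827 Gregorian − 12 days → 22 February 1827 Julian.

1827-02-22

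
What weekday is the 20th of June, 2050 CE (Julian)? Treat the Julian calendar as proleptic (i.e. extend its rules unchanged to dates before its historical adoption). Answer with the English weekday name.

This is JDN 2469991 (3 July 2050 Gregorian).
JDN 2469991 mod 7 = 6, and JDN 0 was a Monday, so this is a Sunday.

Sunday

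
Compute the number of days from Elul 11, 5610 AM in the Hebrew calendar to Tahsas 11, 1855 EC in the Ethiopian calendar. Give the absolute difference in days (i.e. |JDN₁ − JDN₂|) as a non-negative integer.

4505

First date → JDN 2396989; second date → JDN 2401494.
The interval is |2396989 − 2401494| = 4505 days.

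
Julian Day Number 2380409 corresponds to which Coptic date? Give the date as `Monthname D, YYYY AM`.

JDN 2380409 is 28 March 1805 in the Gregorian calendar.
In the Coptic calendar that day is Paremhat 20, 1521 AM.

Paremhat 20, 1521 AM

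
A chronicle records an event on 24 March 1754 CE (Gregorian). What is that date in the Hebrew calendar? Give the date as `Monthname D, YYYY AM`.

Julian Day Number of the source date = 2361778.
Converting JDN 2361778 to the Hebrew calendar gives 1 Nisan 5514 AM.

Nisan 1, 5514 AM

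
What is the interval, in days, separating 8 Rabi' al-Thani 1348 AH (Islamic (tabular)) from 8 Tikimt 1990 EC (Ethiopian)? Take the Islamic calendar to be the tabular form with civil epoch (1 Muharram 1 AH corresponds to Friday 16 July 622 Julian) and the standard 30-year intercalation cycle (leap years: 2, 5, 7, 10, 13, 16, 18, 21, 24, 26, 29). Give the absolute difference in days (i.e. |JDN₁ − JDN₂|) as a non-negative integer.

JDN of the first date = 2425868.
JDN of the second date = 2450740.
|2450740 − 2425868| = 24872.

24872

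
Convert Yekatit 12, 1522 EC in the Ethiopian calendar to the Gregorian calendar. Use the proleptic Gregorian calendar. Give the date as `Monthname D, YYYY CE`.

Both dates share Julian Day Number 2279927; in the Gregorian calendar that is 16 February 1530 CE.

February 16, 1530 CE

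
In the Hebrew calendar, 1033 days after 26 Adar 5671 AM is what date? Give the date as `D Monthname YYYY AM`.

24 Tevet 5674 AM

The starting date is JDN 2419122; 2419122 + 1033 = 2420155.
JDN 2420155 corresponds to 24 Tevet 5674 AM.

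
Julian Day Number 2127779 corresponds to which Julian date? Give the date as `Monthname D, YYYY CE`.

July 17, 1113 CE

JDN 2127779 is 24 July 1113 in the proleptic Gregorian calendar.
In the Julian calendar that day is July 17, 1113 CE.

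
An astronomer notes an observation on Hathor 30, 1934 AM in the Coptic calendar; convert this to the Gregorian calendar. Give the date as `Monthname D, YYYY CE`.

December 11, 2217 CE

Both dates share Julian Day Number 2531147; in the Gregorian calendar that is 11 December 2217 CE.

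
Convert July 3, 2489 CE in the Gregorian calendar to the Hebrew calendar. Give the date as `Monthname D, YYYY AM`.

Tammuz 4, 6249 AM

Julian Day Number of the source date = 2630333.
Converting JDN 2630333 to the Hebrew calendar gives 4 Tammuz 6249 AM.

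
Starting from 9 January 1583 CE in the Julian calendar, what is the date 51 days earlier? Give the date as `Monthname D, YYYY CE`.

Counting 51 days back from JDN 2299257 reaches JDN 2299206, which is November 19, 1582 CE.

November 19, 1582 CE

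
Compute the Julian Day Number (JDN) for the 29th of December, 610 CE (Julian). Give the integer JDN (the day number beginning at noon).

1944223

Equivalently 1 January 611 (proleptic Gregorian).
JDN 2299161 is 15 October 1582 CE (Gregorian); the target day is −354938 days from there, so JDN = 1944223.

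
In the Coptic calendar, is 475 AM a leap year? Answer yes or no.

yes

475 mod 4 = 3; in the Coptic calendar a year is leap when year mod 4 = 3, so it is a leap year.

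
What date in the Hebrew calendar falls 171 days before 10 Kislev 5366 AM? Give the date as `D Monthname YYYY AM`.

16 Sivan 5365 AM

Counting 171 days back from JDN 2307598 reaches JDN 2307427, which is 16 Sivan 5365 AM.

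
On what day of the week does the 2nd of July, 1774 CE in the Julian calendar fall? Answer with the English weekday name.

This is JDN 2369194 (13 July 1774 Gregorian).
JDN 2369194 mod 7 = 2, and JDN 0 was a Monday, so this is a Wednesday.

Wednesday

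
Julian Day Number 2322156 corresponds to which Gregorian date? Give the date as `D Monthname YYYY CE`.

29 September 1645 CE

Counting from JDN 2299161 = 15 Oct 1582 gives an offset of 22995 days.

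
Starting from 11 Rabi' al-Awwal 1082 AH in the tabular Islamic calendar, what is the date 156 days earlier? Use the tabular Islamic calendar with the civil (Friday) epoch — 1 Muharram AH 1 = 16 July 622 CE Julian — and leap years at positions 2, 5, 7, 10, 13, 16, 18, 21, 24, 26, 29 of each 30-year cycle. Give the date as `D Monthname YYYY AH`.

2 Shawwal 1081 AH

The starting date is JDN 2331579; 2331579 − 156 = 2331423.
JDN 2331423 corresponds to 2 Shawwal 1081 AH.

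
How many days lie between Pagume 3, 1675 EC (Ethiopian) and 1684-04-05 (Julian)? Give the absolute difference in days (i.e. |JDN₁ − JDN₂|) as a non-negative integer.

223

First date → JDN 2336011; second date → JDN 2336234.
The interval is |2336011 − 2336234| = 223 days.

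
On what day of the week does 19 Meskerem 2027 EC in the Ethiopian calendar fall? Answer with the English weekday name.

This is JDN 2464235 (29 September 2034 Gregorian).
2464235 ≡ 4 (mod 7); counting from Monday = 0 gives Friday.

Friday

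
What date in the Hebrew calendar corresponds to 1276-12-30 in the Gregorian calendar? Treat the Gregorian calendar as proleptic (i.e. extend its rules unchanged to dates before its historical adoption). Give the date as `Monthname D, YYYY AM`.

Julian Day Number of the source date = 2187474.
Converting JDN 2187474 to the Hebrew calendar gives 16 Tevet 5037 AM.

Tevet 16, 5037 AM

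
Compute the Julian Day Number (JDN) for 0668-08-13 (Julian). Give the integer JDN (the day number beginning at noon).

1965270

In the proleptic Gregorian calendar the same day is 16 August 668.
JDN 2400001 is 17 November 1858 CE (Gregorian), MJD 0; the target day is −434731 days from there, so JDN = 1965270.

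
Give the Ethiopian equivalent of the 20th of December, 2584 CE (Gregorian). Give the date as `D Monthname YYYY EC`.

Both dates share Julian Day Number 2665201; in the Ethiopian calendar that is 7 Tahsas 2577 EC.

7 Tahsas 2577 EC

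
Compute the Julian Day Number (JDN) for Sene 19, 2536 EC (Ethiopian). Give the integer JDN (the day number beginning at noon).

In the Gregorian calendar the same day is 30 June 2544.
JDN 2400001 is 17 November 1858 CE (Gregorian), MJD 0; the target day is +250417 days from there, so JDN = 2650418.

2650418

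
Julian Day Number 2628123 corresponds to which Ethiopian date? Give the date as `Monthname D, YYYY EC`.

Sene 5, 2475 EC

JDN 2628123 is 15 June 2483 in the Gregorian calendar.
In the Ethiopian calendar that day is Sene 5, 2475 EC.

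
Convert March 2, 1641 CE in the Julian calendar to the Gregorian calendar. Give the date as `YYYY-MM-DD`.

1641-03-12

The Julian–Gregorian offset here is 10 days (Julian trailing).
2 March 1641 Julian + 10 days → 12 March 1641 Gregorian.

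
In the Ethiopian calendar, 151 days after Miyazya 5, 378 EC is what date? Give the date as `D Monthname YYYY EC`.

The starting date is JDN 1862134; 1862134 + 151 = 1862285.
JDN 1862285 corresponds to 1 Meskerem 379 EC.

1 Meskerem 379 EC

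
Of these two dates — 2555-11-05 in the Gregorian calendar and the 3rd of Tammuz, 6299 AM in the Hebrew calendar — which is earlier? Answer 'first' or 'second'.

The two dates have Julian Day Numbers 2654563 and 2648581 respectively.
Since 2648581 < 2654563, the second date comes first.

second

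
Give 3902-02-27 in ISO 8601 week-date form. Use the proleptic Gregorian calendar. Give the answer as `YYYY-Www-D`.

3902-W09-4

The weekday is Thursday (ISO weekday 4).
That Thursday belongs to ISO week 9 of ISO year 3902.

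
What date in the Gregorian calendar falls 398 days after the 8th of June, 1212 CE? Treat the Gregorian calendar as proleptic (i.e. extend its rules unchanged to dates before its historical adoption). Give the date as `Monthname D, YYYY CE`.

JDN of the 8th of June, 1212 CE = 2163893.
2163893 + 398 = 2164291.
JDN 2164291 in the Gregorian calendar is July 11, 1213 CE.

July 11, 1213 CE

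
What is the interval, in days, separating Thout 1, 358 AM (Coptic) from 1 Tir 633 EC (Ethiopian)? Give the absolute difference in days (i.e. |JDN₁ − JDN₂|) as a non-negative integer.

First date → JDN 1955424; second date → JDN 1955179.
The interval is |1955424 − 1955179| = 245 days.

245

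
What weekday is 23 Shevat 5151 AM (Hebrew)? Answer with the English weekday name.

Sunday

Equivalently 6 February 1391 Gregorian, JDN 2229149.
Since JDN mod 7 = 6 (0 = Monday), the day is Sunday.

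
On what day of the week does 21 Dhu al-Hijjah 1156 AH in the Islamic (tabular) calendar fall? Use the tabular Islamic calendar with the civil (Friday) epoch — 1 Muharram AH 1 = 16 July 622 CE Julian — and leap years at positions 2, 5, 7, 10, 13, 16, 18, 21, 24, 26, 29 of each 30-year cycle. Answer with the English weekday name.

Equivalently 5 February 1744 Gregorian, JDN 2358078.
2358078 ≡ 2 (mod 7); counting from Monday = 0 gives Wednesday.

Wednesday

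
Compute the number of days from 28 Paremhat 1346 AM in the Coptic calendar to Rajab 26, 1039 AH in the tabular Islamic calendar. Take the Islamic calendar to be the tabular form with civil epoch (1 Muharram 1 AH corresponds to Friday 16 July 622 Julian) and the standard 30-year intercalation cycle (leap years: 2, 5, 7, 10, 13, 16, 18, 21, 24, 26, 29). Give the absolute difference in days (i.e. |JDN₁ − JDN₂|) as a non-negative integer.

23

JDN of the first date = 2316498.
JDN of the second date = 2316475.
|2316475 − 2316498| = 23.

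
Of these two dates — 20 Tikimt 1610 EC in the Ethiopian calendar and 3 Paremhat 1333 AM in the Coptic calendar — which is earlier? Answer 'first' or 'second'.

second

The two dates have Julian Day Numbers 2311957 and 2311725 respectively.
Since 2311725 < 2311957, the second date comes first.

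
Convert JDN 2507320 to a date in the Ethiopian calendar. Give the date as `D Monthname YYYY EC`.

4 Meskerem 2145 EC

JDN 2507320 is 15 September 2152 in the Gregorian calendar.
In the Ethiopian calendar that day is 4 Meskerem 2145 EC.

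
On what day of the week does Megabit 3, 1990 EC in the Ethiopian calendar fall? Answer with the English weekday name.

This is JDN 2450885 (12 March 1998 Gregorian).
JDN 2450885 mod 7 = 3, and JDN 0 was a Monday, so this is a Thursday.

Thursday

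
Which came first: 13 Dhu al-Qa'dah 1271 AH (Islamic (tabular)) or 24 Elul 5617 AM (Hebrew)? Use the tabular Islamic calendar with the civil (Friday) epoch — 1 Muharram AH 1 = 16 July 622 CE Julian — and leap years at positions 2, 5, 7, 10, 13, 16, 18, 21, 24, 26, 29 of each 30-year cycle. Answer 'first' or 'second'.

first

Converting both to JDN: 2398793 vs 2399571; the smaller is the first.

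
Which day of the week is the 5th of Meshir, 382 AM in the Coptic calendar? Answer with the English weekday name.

Equivalently 2 February 666 Gregorian, JDN 1964344.
JDN 1964344 mod 7 = 4, and JDN 0 was a Monday, so this is a Friday.

Friday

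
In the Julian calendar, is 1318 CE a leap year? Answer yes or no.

1318 mod 4 = 2, so it is a common year in the Julian calendar.

no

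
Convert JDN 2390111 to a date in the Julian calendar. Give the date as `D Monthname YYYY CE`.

JDN 2390111 is 20 October 1831 in the Gregorian calendar.
In the Julian calendar that day is 8 October 1831 CE.

8 October 1831 CE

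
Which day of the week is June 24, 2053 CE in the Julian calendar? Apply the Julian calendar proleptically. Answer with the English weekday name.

Monday

In the Gregorian calendar this is 7 July 2053 (JDN 2471091).
JDN 2471091 mod 7 = 0, and JDN 0 was a Monday, so this is a Monday.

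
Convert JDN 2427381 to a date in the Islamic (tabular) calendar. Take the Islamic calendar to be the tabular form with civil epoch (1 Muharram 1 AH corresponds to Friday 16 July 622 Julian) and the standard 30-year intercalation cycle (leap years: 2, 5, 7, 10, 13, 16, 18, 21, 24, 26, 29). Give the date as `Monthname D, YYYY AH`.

Rajab 16, 1352 AH

JDN 2427381 is 4 November 1933 in the Gregorian calendar.
In the tabular Islamic calendar that day is Rajab 16, 1352 AH.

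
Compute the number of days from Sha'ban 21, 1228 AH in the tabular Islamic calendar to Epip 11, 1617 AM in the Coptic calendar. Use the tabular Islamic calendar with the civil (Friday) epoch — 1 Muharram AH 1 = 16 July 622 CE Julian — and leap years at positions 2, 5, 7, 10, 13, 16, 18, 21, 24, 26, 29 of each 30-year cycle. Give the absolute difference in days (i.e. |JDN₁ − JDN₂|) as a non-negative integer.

JDN of the first date = 2383475.
JDN of the second date = 2415584.
|2415584 − 2383475| = 32109.

32109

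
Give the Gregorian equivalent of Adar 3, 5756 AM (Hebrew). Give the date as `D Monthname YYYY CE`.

Both dates share Julian Day Number 2450137; in the Gregorian calendar that is 23 February 1996 CE.

23 February 1996 CE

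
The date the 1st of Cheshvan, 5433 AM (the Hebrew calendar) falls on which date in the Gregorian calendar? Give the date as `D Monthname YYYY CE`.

22 October 1672 CE

Both dates share Julian Day Number 2332041; in the Gregorian calendar that is 22 October 1672 CE.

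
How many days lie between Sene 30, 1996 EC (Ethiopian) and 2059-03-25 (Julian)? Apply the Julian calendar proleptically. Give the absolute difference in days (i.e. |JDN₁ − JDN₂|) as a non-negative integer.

First date → JDN 2453194; second date → JDN 2473191.
The interval is |2453194 − 2473191| = 19997 days.

19997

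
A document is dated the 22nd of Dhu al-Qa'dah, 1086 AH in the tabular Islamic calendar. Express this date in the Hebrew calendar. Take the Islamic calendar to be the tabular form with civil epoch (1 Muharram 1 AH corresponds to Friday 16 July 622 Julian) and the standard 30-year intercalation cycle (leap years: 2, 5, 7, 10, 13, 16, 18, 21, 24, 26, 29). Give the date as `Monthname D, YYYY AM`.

Both dates share Julian Day Number 2333244; in the Hebrew calendar that is 23 Shevat 5436 AM.

Shevat 23, 5436 AM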